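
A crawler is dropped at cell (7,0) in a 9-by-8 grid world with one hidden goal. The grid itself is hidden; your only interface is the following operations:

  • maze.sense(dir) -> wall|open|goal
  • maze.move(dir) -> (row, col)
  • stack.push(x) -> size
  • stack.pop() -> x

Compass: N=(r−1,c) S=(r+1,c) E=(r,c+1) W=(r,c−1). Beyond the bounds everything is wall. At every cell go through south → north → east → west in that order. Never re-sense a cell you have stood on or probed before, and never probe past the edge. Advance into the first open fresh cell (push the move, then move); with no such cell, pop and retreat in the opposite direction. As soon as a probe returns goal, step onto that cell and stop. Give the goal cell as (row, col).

>>> maze.sense dir=south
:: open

>>> stack.push x=south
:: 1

>>> maze.move dir=south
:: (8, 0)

>>> maze.sense dir=east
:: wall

>>> stack.pop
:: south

>>> maze.move dir=north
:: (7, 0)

>>> maze.sense dir=north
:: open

>>> stack.push x=north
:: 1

>>> maze.move dir=north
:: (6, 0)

>>> maze.sense dir=north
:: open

>>> stack.push x=north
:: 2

>>> maze.move dir=north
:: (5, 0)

>>> maze.sense dir=north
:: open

>>> stack.push x=north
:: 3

>>> maze.move dir=north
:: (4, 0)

>>> maze.sense dir=north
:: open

>>> stack.push x=north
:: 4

>>> maze.move dir=north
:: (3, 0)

>>> maze.sense dir=north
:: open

>>> stack.push x=north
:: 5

>>> maze.move dir=north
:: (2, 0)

>>> maze.sense dir=north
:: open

>>> stack.push x=north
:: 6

>>> maze.move dir=north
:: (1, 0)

>>> maze.sense dir=north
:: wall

>>> maze.sense dir=east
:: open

>>> stack.push x=east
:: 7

>>> maze.move dir=east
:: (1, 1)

>>> maze.sense dir=south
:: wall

>>> maze.sense dir=north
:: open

>>> stack.push x=north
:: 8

>>> maze.move dir=north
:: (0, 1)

>>> maze.sense dir=east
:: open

>>> stack.push x=east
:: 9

>>> maze.move dir=east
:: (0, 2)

>>> maze.sense dir=south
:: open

>>> stack.push x=south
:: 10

>>> maze.move dir=south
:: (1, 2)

>>> maze.sense dir=south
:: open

>>> stack.push x=south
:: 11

>>> maze.move dir=south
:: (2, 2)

>>> maze.sense dir=south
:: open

>>> stack.push x=south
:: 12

>>> maze.move dir=south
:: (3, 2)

>>> maze.sense dir=south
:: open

>>> stack.push x=south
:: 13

>>> maze.move dir=south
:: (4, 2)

>>> maze.sense dir=south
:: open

>>> stack.push x=south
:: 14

>>> maze.move dir=south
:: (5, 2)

>>> maze.sense dir=south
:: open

>>> stack.push x=south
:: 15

>>> maze.move dir=south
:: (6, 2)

>>> maze.sense dir=south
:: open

>>> stack.push x=south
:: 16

>>> maze.move dir=south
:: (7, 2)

>>> maze.sense dir=south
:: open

>>> stack.push x=south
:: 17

>>> maze.move dir=south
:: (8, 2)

>>> maze.sense dir=east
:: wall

>>> stack.pop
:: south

>>> maze.move dir=north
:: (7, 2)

>>> maze.sense dir=east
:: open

>>> stack.push x=east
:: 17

>>> maze.move dir=east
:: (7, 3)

>>> maze.sense dir=north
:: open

>>> stack.push x=north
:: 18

>>> maze.move dir=north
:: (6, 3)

>>> maze.sense dir=north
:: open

>>> stack.push x=north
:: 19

>>> maze.move dir=north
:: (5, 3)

>>> maze.sense dir=north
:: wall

>>> maze.sense dir=east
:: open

>>> stack.push x=east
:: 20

>>> maze.move dir=east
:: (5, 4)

>>> maze.sense dir=south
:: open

>>> stack.push x=south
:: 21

>>> maze.move dir=south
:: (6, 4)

>>> maze.sense dir=south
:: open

>>> stack.push x=south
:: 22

>>> maze.move dir=south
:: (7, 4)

>>> maze.sense dir=south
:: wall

>>> maze.sense dir=east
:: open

>>> stack.push x=east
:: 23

>>> maze.move dir=east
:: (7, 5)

>>> maze.sense dir=south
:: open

>>> stack.push x=south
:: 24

>>> maze.move dir=south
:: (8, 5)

>>> maze.sense dir=east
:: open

>>> stack.push x=east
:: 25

>>> maze.move dir=east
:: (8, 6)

>>> maze.sense dir=north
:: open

>>> stack.push x=north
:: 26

>>> maze.move dir=north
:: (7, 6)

>>> maze.sense dir=north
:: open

>>> stack.push x=north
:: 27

>>> maze.move dir=north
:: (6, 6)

>>> maze.sense dir=north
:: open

>>> stack.push x=north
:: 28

>>> maze.move dir=north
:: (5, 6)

>>> maze.sense dir=north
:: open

>>> stack.push x=north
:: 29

>>> maze.move dir=north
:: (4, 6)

>>> maze.sense dir=north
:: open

>>> stack.push x=north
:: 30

>>> maze.move dir=north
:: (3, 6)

>>> maze.sense dir=north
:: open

>>> stack.push x=north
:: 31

>>> maze.move dir=north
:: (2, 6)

>>> maze.sense dir=north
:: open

>>> stack.push x=north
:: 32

>>> maze.move dir=north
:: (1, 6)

>>> maze.sense dir=north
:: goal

>>> maze.move dir=north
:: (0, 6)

Answer: (0, 6)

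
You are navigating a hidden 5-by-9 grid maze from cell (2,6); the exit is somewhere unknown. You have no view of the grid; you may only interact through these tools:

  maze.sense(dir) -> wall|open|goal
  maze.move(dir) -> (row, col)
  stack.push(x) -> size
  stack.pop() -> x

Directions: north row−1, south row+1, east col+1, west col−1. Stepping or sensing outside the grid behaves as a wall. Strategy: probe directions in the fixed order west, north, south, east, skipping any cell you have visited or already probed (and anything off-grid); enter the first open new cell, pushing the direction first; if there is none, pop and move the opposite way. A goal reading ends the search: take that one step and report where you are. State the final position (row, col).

# maze.sense(dir: west) : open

# stack.push(x: west) : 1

# maze.move(dir: west) : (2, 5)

# maze.sense(dir: west) : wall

# maze.sense(dir: north) : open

# stack.push(x: north) : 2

# maze.move(dir: north) : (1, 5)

# maze.sense(dir: west) : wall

# maze.sense(dir: north) : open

# stack.push(x: north) : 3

# maze.move(dir: north) : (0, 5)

# maze.sense(dir: west) : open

# stack.push(x: west) : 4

# maze.move(dir: west) : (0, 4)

# maze.sense(dir: west) : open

# stack.push(x: west) : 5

# maze.move(dir: west) : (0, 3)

# maze.sense(dir: west) : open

# stack.push(x: west) : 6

# maze.move(dir: west) : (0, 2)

# maze.sense(dir: west) : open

# stack.push(x: west) : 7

# maze.move(dir: west) : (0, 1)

# maze.sense(dir: west) : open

# stack.push(x: west) : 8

# maze.move(dir: west) : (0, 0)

# maze.sense(dir: south) : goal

# maze.move(dir: south) : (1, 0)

Answer: (1, 0)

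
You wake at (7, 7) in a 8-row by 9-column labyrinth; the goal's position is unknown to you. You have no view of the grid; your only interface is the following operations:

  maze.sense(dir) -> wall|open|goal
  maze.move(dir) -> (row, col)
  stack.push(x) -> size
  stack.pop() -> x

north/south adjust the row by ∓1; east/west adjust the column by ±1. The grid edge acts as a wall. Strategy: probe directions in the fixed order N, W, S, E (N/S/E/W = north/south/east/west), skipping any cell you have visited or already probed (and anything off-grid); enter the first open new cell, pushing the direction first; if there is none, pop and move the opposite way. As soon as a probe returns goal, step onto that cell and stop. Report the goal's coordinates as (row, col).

Act: maze.sense[dir: north]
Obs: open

Act: stack.push[x: north]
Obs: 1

Act: maze.move[dir: north]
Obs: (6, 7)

Act: maze.sense[dir: north]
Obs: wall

Act: maze.sense[dir: west]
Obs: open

Act: stack.push[x: west]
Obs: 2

Act: maze.move[dir: west]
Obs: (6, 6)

Act: maze.sense[dir: north]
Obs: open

Act: stack.push[x: north]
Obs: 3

Act: maze.move[dir: north]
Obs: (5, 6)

Act: maze.sense[dir: north]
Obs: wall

Act: maze.sense[dir: west]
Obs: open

Act: stack.push[x: west]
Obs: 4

Act: maze.move[dir: west]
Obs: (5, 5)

Act: maze.sense[dir: north]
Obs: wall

Act: maze.sense[dir: west]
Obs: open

Act: stack.push[x: west]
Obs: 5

Act: maze.move[dir: west]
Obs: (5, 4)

Act: maze.sense[dir: north]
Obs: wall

Act: maze.sense[dir: west]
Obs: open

Act: stack.push[x: west]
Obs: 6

Act: maze.move[dir: west]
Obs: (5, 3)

Act: maze.sense[dir: north]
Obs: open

Act: stack.push[x: north]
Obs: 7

Act: maze.move[dir: north]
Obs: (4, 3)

Act: maze.sense[dir: north]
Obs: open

Act: stack.push[x: north]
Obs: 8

Act: maze.move[dir: north]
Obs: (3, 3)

Act: maze.sense[dir: north]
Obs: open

Act: stack.push[x: north]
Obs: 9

Act: maze.move[dir: north]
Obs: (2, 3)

Act: maze.sense[dir: north]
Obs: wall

Act: maze.sense[dir: west]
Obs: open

Act: stack.push[x: west]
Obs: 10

Act: maze.move[dir: west]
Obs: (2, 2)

Act: maze.sense[dir: north]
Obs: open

Act: stack.push[x: north]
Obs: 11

Act: maze.move[dir: north]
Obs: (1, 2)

Act: maze.sense[dir: north]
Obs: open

Act: stack.push[x: north]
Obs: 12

Act: maze.move[dir: north]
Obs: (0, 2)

Act: maze.sense[dir: west]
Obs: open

Act: stack.push[x: west]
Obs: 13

Act: maze.move[dir: west]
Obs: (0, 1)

Act: maze.sense[dir: west]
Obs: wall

Act: maze.sense[dir: south]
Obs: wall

Act: stack.pop[]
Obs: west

Act: maze.move[dir: east]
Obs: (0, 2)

Act: maze.sense[dir: east]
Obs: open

Act: stack.push[x: east]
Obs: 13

Act: maze.move[dir: east]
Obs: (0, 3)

Act: maze.sense[dir: east]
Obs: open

Act: stack.push[x: east]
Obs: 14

Act: maze.move[dir: east]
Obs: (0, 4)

Act: maze.sense[dir: south]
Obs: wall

Act: maze.sense[dir: east]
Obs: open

Act: stack.push[x: east]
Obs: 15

Act: maze.move[dir: east]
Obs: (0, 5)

Act: maze.sense[dir: south]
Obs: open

Act: stack.push[x: south]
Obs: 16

Act: maze.move[dir: south]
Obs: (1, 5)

Act: maze.sense[dir: south]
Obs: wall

Act: maze.sense[dir: east]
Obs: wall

Act: stack.pop[]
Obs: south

Act: maze.move[dir: north]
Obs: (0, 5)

Act: maze.sense[dir: east]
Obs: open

Act: stack.push[x: east]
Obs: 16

Act: maze.move[dir: east]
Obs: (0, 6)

Act: maze.sense[dir: east]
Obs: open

Act: stack.push[x: east]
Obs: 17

Act: maze.move[dir: east]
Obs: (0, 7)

Act: maze.sense[dir: south]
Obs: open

Act: stack.push[x: south]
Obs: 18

Act: maze.move[dir: south]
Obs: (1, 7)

Act: maze.sense[dir: south]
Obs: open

Act: stack.push[x: south]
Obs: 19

Act: maze.move[dir: south]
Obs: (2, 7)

Act: maze.sense[dir: west]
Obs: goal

Act: maze.move[dir: west]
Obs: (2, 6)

Answer: (2, 6)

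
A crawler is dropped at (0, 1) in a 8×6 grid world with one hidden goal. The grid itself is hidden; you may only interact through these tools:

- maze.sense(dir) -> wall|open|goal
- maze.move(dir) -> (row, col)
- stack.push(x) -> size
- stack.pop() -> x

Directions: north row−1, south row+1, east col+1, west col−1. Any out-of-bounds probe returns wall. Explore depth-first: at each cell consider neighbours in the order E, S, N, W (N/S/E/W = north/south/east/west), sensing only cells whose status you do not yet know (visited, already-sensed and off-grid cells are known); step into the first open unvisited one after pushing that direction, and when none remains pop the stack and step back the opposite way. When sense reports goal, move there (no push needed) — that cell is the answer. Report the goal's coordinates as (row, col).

→ maze.sense(dir=east)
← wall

→ maze.sense(dir=south)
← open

→ stack.push(x=south)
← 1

→ maze.move(dir=south)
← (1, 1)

→ maze.sense(dir=east)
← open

→ stack.push(x=east)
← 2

→ maze.move(dir=east)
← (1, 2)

→ maze.sense(dir=east)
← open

→ stack.push(x=east)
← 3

→ maze.move(dir=east)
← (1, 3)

→ maze.sense(dir=east)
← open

→ stack.push(x=east)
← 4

→ maze.move(dir=east)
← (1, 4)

→ maze.sense(dir=east)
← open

→ stack.push(x=east)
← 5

→ maze.move(dir=east)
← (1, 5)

→ maze.sense(dir=south)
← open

→ stack.push(x=south)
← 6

→ maze.move(dir=south)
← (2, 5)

→ maze.sense(dir=south)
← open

→ stack.push(x=south)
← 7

→ maze.move(dir=south)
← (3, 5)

→ maze.sense(dir=south)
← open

→ stack.push(x=south)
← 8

→ maze.move(dir=south)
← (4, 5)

→ maze.sense(dir=south)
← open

→ stack.push(x=south)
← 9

→ maze.move(dir=south)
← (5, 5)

→ maze.sense(dir=south)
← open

→ stack.push(x=south)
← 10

→ maze.move(dir=south)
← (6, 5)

→ maze.sense(dir=south)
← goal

→ maze.move(dir=south)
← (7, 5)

Answer: (7, 5)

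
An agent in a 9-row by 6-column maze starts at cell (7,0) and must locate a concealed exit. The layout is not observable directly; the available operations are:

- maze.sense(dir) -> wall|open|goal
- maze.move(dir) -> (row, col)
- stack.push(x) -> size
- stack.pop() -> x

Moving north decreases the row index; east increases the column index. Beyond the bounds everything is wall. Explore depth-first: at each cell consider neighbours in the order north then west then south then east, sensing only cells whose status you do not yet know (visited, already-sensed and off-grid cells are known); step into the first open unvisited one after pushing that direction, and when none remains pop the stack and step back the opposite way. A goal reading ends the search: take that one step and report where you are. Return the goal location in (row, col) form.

==> sense(dir=north)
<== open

==> push(x=north)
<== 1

==> move(dir=north)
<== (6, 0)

==> sense(dir=north)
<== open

==> push(x=north)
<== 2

==> move(dir=north)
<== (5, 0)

==> sense(dir=north)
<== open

==> push(x=north)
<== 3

==> move(dir=north)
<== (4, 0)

==> sense(dir=north)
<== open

==> push(x=north)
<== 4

==> move(dir=north)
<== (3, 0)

==> sense(dir=north)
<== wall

==> sense(dir=east)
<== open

==> push(x=east)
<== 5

==> move(dir=east)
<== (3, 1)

==> sense(dir=north)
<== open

==> push(x=north)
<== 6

==> move(dir=north)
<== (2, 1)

==> sense(dir=north)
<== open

==> push(x=north)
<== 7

==> move(dir=north)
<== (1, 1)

==> sense(dir=north)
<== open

==> push(x=north)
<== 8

==> move(dir=north)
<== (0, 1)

==> sense(dir=west)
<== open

==> push(x=west)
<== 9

==> move(dir=west)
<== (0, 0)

==> sense(dir=south)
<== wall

==> pop()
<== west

==> move(dir=east)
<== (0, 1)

==> sense(dir=east)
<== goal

==> move(dir=east)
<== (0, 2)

Answer: (0, 2)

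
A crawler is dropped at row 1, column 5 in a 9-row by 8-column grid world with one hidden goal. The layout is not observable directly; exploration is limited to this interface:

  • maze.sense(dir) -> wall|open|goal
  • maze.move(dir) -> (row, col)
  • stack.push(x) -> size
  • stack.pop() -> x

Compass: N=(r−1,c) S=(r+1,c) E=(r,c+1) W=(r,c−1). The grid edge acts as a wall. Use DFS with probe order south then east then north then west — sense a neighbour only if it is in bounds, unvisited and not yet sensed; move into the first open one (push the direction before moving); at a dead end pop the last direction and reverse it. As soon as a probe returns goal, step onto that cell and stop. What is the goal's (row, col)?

>> maze.sense(south)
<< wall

>> maze.sense(east)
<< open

>> stack.push(east)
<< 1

>> maze.move(east)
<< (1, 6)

>> maze.sense(south)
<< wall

>> maze.sense(east)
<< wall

>> maze.sense(north)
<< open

>> stack.push(north)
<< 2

>> maze.move(north)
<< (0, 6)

>> maze.sense(east)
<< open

>> stack.push(east)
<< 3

>> maze.move(east)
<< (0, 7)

>> stack.pop()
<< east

>> maze.move(west)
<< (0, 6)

>> maze.sense(west)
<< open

>> stack.push(west)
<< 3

>> maze.move(west)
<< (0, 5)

>> maze.sense(west)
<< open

>> stack.push(west)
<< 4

>> maze.move(west)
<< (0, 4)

>> maze.sense(south)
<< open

>> stack.push(south)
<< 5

>> maze.move(south)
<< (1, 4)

>> maze.sense(south)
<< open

>> stack.push(south)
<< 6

>> maze.move(south)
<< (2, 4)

>> maze.sense(south)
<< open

>> stack.push(south)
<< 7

>> maze.move(south)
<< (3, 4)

>> maze.sense(south)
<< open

>> stack.push(south)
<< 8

>> maze.move(south)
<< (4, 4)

>> maze.sense(south)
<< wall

>> maze.sense(east)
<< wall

>> maze.sense(west)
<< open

>> stack.push(west)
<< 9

>> maze.move(west)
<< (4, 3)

>> maze.sense(south)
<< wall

>> maze.sense(north)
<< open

>> stack.push(north)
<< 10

>> maze.move(north)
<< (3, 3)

>> maze.sense(north)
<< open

>> stack.push(north)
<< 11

>> maze.move(north)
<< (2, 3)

>> maze.sense(north)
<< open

>> stack.push(north)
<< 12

>> maze.move(north)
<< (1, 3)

>> maze.sense(north)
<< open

>> stack.push(north)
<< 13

>> maze.move(north)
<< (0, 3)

>> maze.sense(west)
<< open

>> stack.push(west)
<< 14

>> maze.move(west)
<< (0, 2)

>> maze.sense(south)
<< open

>> stack.push(south)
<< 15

>> maze.move(south)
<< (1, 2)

>> maze.sense(south)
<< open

>> stack.push(south)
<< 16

>> maze.move(south)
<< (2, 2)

>> maze.sense(south)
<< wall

>> maze.sense(west)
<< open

>> stack.push(west)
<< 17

>> maze.move(west)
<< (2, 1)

>> maze.sense(south)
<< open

>> stack.push(south)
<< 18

>> maze.move(south)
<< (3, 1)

>> maze.sense(south)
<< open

>> stack.push(south)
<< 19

>> maze.move(south)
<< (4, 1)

>> maze.sense(south)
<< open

>> stack.push(south)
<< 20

>> maze.move(south)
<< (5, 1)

>> maze.sense(south)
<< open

>> stack.push(south)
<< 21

>> maze.move(south)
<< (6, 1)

>> maze.sense(south)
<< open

>> stack.push(south)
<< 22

>> maze.move(south)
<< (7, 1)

>> maze.sense(south)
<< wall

>> maze.sense(east)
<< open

>> stack.push(east)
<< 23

>> maze.move(east)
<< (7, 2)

>> maze.sense(south)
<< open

>> stack.push(south)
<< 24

>> maze.move(south)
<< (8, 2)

>> maze.sense(east)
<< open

>> stack.push(east)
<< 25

>> maze.move(east)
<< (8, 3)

>> maze.sense(east)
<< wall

>> maze.sense(north)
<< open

>> stack.push(north)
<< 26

>> maze.move(north)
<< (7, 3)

>> maze.sense(east)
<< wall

>> maze.sense(north)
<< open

>> stack.push(north)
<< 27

>> maze.move(north)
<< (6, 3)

>> maze.sense(east)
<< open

>> stack.push(east)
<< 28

>> maze.move(east)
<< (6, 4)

>> maze.sense(east)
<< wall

>> stack.pop()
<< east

>> maze.move(west)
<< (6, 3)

>> maze.sense(west)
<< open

>> stack.push(west)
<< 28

>> maze.move(west)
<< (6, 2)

>> maze.sense(north)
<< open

>> stack.push(north)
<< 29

>> maze.move(north)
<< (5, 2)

>> maze.sense(north)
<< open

>> stack.push(north)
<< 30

>> maze.move(north)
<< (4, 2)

>> stack.pop()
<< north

>> maze.move(south)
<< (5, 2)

>> stack.pop()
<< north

>> maze.move(south)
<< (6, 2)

>> stack.pop()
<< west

>> maze.move(east)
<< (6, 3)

>> stack.pop()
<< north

>> maze.move(south)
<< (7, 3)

>> stack.pop()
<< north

>> maze.move(south)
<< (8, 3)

>> stack.pop()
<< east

>> maze.move(west)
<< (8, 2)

>> stack.pop()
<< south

>> maze.move(north)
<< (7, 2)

>> stack.pop()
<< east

>> maze.move(west)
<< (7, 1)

>> maze.sense(west)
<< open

>> stack.push(west)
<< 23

>> maze.move(west)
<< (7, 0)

>> maze.sense(south)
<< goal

>> maze.move(south)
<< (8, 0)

Answer: (8, 0)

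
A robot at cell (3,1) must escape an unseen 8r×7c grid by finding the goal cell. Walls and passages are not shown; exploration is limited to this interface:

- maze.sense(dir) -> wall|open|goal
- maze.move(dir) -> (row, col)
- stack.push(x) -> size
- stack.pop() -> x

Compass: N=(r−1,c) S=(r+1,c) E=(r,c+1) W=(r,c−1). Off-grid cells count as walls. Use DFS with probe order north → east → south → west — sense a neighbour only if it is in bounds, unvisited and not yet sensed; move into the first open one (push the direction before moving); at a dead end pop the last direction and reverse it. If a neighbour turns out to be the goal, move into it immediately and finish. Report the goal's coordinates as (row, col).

Calling maze.sense using dir=north, and observe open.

Next I call stack.push using x=north, — result: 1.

I use maze.move using dir=north, — result: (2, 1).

I call maze.sense using dir=north, yielding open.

Then stack.push using x=north, → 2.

I try maze.move using dir=north, giving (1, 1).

Using maze.sense using dir=north, — result: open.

I call stack.push using x=north, → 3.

I try maze.move using dir=north, — result: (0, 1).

I use maze.sense using dir=east, and get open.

Using stack.push using x=east, giving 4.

I invoke maze.move using dir=east, — result: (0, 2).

I invoke maze.sense using dir=east, and observe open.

Next I call stack.push using x=east, which returns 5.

I run maze.move using dir=east, giving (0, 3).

Next I call maze.sense using dir=east, giving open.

Using stack.push using x=east, and see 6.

I run maze.move using dir=east, which returns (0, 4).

I run maze.sense using dir=east, giving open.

I call stack.push using x=east, — result: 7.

Calling maze.move using dir=east, : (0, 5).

Now I run maze.sense using dir=east, and observe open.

Invoking stack.push using x=east, yielding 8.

I invoke maze.move using dir=east, and observe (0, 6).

I use maze.sense using dir=south, yielding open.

I run stack.push using x=south, yielding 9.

I use maze.move using dir=south, and see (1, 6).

I use maze.sense using dir=south, and observe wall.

Then maze.sense using dir=west, which returns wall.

Then stack.pop(), which returns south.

Then maze.move using dir=north, and see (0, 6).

Then stack.pop(), and see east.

Invoking maze.move using dir=west, and see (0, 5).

Using stack.pop(), and observe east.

Now I run maze.move using dir=west, — result: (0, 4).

Invoking maze.sense using dir=south, which returns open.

I run stack.push using x=south, and get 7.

I use maze.move using dir=south, giving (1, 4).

Then maze.sense using dir=south, and observe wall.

I run maze.sense using dir=west, and get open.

I invoke stack.push using x=west, and see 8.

I try maze.move using dir=west, and observe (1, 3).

I invoke maze.sense using dir=south, : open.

Then stack.push using x=south, and see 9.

Using maze.move using dir=south, which returns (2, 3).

Using maze.sense using dir=south, and see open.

Using stack.push using x=south, yielding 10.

I try maze.move using dir=south, and get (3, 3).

I use maze.sense using dir=east, and get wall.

Invoking maze.sense using dir=south, yielding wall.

Now I run maze.sense using dir=west, yielding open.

Calling stack.push using x=west, giving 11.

Using maze.move using dir=west, and get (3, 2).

I call maze.sense using dir=north, and get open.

Next I call stack.push using x=north, and see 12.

Then maze.move using dir=north, and observe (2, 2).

I run maze.sense using dir=north, which returns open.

Next I call stack.push using x=north, which returns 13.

Calling maze.move using dir=north, giving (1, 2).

Using stack.pop(), and see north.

Then maze.move using dir=south, → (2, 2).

I run stack.pop, → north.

Using maze.move using dir=south, and see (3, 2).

Now I run maze.sense using dir=south, : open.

Then stack.push using x=south, which returns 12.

Next I call maze.move using dir=south, — result: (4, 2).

I invoke maze.sense using dir=south, giving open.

Calling stack.push using x=south, → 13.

I use maze.move using dir=south, → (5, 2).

I invoke maze.sense using dir=east, giving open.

Invoking stack.push using x=east, — result: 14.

Invoking maze.move using dir=east, and observe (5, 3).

I try maze.sense using dir=east, yielding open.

I call stack.push using x=east, — result: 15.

Using maze.move using dir=east, and observe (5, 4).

Using maze.sense using dir=north, and get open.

I use stack.push using x=north, and observe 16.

I use maze.move using dir=north, which returns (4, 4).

Calling maze.sense using dir=east, and observe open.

I invoke stack.push using x=east, → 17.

Invoking maze.move using dir=east, and see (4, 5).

Then maze.sense using dir=north, giving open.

I try stack.push using x=north, : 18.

I run maze.move using dir=north, and see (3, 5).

Next I call maze.sense using dir=north, and get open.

Then stack.push using x=north, — result: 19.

Then maze.move using dir=north, giving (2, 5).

I run stack.pop, — result: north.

Using maze.move using dir=south, : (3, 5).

Now I run maze.sense using dir=east, and observe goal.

I try maze.move using dir=east, giving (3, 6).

Answer: (3, 6)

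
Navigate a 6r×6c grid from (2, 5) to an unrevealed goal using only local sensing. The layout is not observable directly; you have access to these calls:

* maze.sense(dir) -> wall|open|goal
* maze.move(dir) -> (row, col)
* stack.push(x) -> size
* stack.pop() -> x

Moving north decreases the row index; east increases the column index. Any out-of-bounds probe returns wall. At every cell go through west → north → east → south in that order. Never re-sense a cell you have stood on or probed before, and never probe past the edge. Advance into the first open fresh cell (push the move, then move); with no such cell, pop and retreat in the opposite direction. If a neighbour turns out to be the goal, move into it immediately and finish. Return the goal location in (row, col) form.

Now I run sense using dir=west, yielding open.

I run push using x=west, → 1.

I run move using dir=west, and get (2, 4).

Calling sense using dir=west, — result: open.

Now I run push using x=west, : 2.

Then move using dir=west, yielding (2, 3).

I call sense using dir=west, → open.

Invoking push using x=west, : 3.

Now I run move using dir=west, yielding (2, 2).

I try sense using dir=west, and observe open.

I call push using x=west, and observe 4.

I run move using dir=west, — result: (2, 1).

Next I call sense using dir=west, : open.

I invoke push using x=west, and see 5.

I call move using dir=west, : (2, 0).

I call sense using dir=north, giving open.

I run push using x=north, giving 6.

Invoking move using dir=north, : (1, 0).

Then sense using dir=north, yielding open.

I call push using x=north, which returns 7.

I use move using dir=north, and see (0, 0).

I call sense using dir=east, and see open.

I use push using x=east, and see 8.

I call move using dir=east, yielding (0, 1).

I run sense using dir=east, yielding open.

I call push using x=east, and see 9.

Then move using dir=east, yielding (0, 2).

Using sense using dir=east, → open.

Then push using x=east, giving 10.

Invoking move using dir=east, giving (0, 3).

Invoking sense using dir=east, : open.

Invoking push using x=east, — result: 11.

Next I call move using dir=east, and get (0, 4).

Next I call sense using dir=east, which returns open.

Then push using x=east, : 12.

I call move using dir=east, which returns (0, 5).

I try sense using dir=south, — result: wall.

I call pop, and see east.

I invoke move using dir=west, → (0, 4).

Now I run sense using dir=south, → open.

I run push using x=south, and get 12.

I invoke move using dir=south, yielding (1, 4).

I run sense using dir=west, : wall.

I call pop(), yielding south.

I run move using dir=north, yielding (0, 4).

I use pop, which returns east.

Invoking move using dir=west, — result: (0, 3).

I try pop, and see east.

Then move using dir=west, which returns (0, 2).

I run sense using dir=south, → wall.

I invoke pop(), and see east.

Now I run move using dir=west, : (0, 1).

Using sense using dir=south, giving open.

Calling push using x=south, yielding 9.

I use move using dir=south, which returns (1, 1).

Next I call pop(), and see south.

I invoke move using dir=north, → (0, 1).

I run pop, and get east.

I call move using dir=west, : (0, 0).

Calling pop(), — result: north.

Invoking move using dir=south, and see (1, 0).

I try pop(), and observe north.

I run move using dir=south, and get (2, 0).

I try sense using dir=south, : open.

I call push using x=south, giving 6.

I invoke move using dir=south, which returns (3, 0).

I call sense using dir=east, yielding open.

Next I call push using x=east, and get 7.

I run move using dir=east, which returns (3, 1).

Using sense using dir=east, and observe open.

Now I run push using x=east, and see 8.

I try move using dir=east, — result: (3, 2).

Invoking sense using dir=east, and get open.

Calling push using x=east, yielding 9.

Using move using dir=east, and see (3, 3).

I invoke sense using dir=east, : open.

I invoke push using x=east, and get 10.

Next I call move using dir=east, : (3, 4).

Next I call sense using dir=east, and get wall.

I use sense using dir=south, which returns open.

I use push using x=south, and get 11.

Invoking move using dir=south, and observe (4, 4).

Using sense using dir=west, giving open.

I try push using x=west, and see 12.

I invoke move using dir=west, which returns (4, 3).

Now I run sense using dir=west, and get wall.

Using sense using dir=south, and see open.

I use push using x=south, and see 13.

Using move using dir=south, and get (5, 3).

Invoking sense using dir=west, yielding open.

Calling push using x=west, and observe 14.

I invoke move using dir=west, : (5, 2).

Invoking sense using dir=west, yielding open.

Calling push using x=west, : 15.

Using move using dir=west, yielding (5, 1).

Invoking sense using dir=west, — result: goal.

I use move using dir=west, and get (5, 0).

Answer: (5, 0)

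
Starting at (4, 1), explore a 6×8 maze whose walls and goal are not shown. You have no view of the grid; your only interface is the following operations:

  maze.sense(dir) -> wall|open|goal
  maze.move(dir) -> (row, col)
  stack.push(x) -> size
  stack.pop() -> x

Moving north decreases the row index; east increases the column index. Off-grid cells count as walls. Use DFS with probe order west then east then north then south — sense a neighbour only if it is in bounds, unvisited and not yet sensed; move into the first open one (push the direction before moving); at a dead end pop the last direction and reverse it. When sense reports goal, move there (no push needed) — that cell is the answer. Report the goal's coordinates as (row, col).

Now I run maze.sense(dir='west'), — result: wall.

I invoke maze.sense(dir='east'), : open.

I try stack.push(x='east'), giving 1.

Now I run maze.move(dir='east'), which returns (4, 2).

Now I run maze.sense(dir='east'), which returns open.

I use stack.push(x='east'), : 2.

Then maze.move(dir='east'), which returns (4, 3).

Now I run maze.sense(dir='east'), and see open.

I call stack.push(x='east'), and see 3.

I run maze.move(dir='east'), which returns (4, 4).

I try maze.sense(dir='east'), and see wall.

I use maze.sense(dir='north'), and get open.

Now I run stack.push(x='north'), and observe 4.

I try maze.move(dir='north'), → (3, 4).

I run maze.sense(dir='west'), and see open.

I call stack.push(x='west'), and get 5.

I run maze.move(dir='west'), and observe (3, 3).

I run maze.sense(dir='west'), — result: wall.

Invoking maze.sense(dir='north'), giving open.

Now I run stack.push(x='north'), giving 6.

Using maze.move(dir='north'), giving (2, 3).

Now I run maze.sense(dir='west'), and get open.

Invoking stack.push(x='west'), which returns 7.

Using maze.move(dir='west'), yielding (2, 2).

I call maze.sense(dir='west'), which returns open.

Then stack.push(x='west'), and get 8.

Now I run maze.move(dir='west'), which returns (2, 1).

I try maze.sense(dir='west'), which returns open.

I run stack.push(x='west'), → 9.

Next I call maze.move(dir='west'), and get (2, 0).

Using maze.sense(dir='north'), and get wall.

I call maze.sense(dir='south'), yielding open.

I use stack.push(x='south'), and get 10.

I call maze.move(dir='south'), : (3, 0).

Using maze.sense(dir='east'), and see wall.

Next I call stack.pop, : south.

Calling maze.move(dir='north'), and observe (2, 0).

Then stack.pop, — result: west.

I invoke maze.move(dir='east'), giving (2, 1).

I use maze.sense(dir='north'), which returns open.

I call stack.push(x='north'), which returns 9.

I invoke maze.move(dir='north'), yielding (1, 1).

Next I call maze.sense(dir='east'), and see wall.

Now I run maze.sense(dir='north'), and observe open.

Calling stack.push(x='north'), yielding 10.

I try maze.move(dir='north'), → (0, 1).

Next I call maze.sense(dir='west'), : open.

I use stack.push(x='west'), and see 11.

Using maze.move(dir='west'), giving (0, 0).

Invoking stack.pop, and get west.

Now I run maze.move(dir='east'), — result: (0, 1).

I try maze.sense(dir='east'), → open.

Now I run stack.push(x='east'), which returns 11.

I try maze.move(dir='east'), giving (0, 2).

Now I run maze.sense(dir='east'), giving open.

Calling stack.push(x='east'), giving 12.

Invoking maze.move(dir='east'), — result: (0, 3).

Now I run maze.sense(dir='east'), → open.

I run stack.push(x='east'), which returns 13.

Invoking maze.move(dir='east'), yielding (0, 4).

Calling maze.sense(dir='east'), and see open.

I run stack.push(x='east'), — result: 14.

Now I run maze.move(dir='east'), and get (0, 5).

Calling maze.sense(dir='east'), and observe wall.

Invoking maze.sense(dir='south'), : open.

Now I run stack.push(x='south'), : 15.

I invoke maze.move(dir='south'), and see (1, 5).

Invoking maze.sense(dir='west'), — result: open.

I run stack.push(x='west'), → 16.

Now I run maze.move(dir='west'), — result: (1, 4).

Calling maze.sense(dir='west'), — result: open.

Calling stack.push(x='west'), giving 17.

Now I run maze.move(dir='west'), : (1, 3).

I call stack.pop(), giving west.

Now I run maze.move(dir='east'), and get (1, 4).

Calling maze.sense(dir='south'), and see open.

I run stack.push(x='south'), and observe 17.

I try maze.move(dir='south'), : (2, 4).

I use maze.sense(dir='east'), → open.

Then stack.push(x='east'), giving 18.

I invoke maze.move(dir='east'), giving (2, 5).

I try maze.sense(dir='east'), → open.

Invoking stack.push(x='east'), → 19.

I try maze.move(dir='east'), yielding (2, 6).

I use maze.sense(dir='east'), yielding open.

I invoke stack.push(x='east'), which returns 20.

Now I run maze.move(dir='east'), which returns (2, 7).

Using maze.sense(dir='north'), yielding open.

I run stack.push(x='north'), and see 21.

I run maze.move(dir='north'), → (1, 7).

Then maze.sense(dir='west'), and get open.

I use stack.push(x='west'), yielding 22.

I invoke maze.move(dir='west'), and get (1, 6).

I call stack.pop, yielding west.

Now I run maze.move(dir='east'), and see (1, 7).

Using maze.sense(dir='north'), → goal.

Then maze.move(dir='north'), : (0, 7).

Answer: (0, 7)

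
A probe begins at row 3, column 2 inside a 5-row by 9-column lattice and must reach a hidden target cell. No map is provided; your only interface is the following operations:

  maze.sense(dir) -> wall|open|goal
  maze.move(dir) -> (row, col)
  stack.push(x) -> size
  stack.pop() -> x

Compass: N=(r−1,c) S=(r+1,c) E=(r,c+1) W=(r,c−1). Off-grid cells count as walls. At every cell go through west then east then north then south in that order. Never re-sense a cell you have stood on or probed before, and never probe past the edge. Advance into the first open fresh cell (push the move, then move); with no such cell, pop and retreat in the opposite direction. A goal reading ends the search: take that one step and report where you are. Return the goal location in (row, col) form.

Invoking sense using west, → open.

I invoke push using west, : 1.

Using move using west, and see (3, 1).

I use sense using west, and get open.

Now I run push using west, giving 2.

I use move using west, — result: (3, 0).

Using sense using north, which returns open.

Now I run push using north, → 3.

Using move using north, yielding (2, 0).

Next I call sense using east, and see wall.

Invoking sense using north, giving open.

Calling push using north, and get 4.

I call move using north, : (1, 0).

I run sense using east, and see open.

I run push using east, — result: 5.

Next I call move using east, → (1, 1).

Using sense using east, and observe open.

Next I call push using east, and observe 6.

I try move using east, which returns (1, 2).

Next I call sense using east, → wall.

I run sense using north, : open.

Using push using north, → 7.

I invoke move using north, giving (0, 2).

Using sense using west, giving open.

I try push using west, — result: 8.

Now I run move using west, which returns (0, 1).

I use sense using west, giving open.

I run push using west, : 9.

I call move using west, : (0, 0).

I invoke pop(), and get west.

Using move using east, which returns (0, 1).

Using pop(), which returns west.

Then move using east, → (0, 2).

Using sense using east, and see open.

I run push using east, — result: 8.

I invoke move using east, — result: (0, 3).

Calling sense using east, which returns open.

I run push using east, yielding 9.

I invoke move using east, giving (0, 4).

Next I call sense using east, : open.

I try push using east, and see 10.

Then move using east, which returns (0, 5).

Using sense using east, giving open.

Next I call push using east, : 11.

Then move using east, : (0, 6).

I use sense using east, yielding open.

Now I run push using east, : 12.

Using move using east, — result: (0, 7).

Calling sense using east, giving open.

Next I call push using east, and see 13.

Then move using east, which returns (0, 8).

I try sense using south, and see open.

Now I run push using south, which returns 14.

I use move using south, which returns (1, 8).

Then sense using west, : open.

Invoking push using west, → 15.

I run move using west, : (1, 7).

Invoking sense using west, giving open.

I call push using west, and get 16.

I invoke move using west, — result: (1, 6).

Next I call sense using west, : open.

Invoking push using west, : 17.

Then move using west, → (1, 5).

Then sense using west, giving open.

Now I run push using west, — result: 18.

I invoke move using west, and see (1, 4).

I use sense using south, giving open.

I try push using south, and get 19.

Now I run move using south, and see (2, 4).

I invoke sense using west, and see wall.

Now I run sense using east, giving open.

I call push using east, — result: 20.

I use move using east, which returns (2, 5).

Calling sense using east, → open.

I try push using east, and get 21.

I try move using east, and observe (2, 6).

I invoke sense using east, yielding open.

Now I run push using east, yielding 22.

I invoke move using east, giving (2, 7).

I invoke sense using east, : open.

Next I call push using east, and observe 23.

I call move using east, → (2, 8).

Invoking sense using south, → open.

Calling push using south, and see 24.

I run move using south, which returns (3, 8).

I use sense using west, yielding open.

I run push using west, : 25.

I call move using west, which returns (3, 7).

Next I call sense using west, yielding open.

I run push using west, and see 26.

Invoking move using west, and see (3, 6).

Using sense using west, which returns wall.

I run sense using south, : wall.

Next I call pop(), which returns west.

Then move using east, and get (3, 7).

I try sense using south, : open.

Calling push using south, — result: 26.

I try move using south, and observe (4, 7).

Invoking sense using east, → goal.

I run move using east, and get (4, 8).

Answer: (4, 8)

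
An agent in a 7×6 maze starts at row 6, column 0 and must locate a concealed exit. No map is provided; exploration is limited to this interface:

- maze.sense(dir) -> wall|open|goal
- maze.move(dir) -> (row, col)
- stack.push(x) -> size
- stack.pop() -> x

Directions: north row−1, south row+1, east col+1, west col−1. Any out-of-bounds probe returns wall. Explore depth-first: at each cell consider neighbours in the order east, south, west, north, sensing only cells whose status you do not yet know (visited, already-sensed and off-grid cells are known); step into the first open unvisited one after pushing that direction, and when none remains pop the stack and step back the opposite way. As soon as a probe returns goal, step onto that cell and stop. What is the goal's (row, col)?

→ maze.sense(dir=east)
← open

→ stack.push(x=east)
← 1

→ maze.move(dir=east)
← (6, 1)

→ maze.sense(dir=east)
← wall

→ maze.sense(dir=north)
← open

→ stack.push(x=north)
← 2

→ maze.move(dir=north)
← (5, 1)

→ maze.sense(dir=east)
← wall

→ maze.sense(dir=west)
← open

→ stack.push(x=west)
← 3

→ maze.move(dir=west)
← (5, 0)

→ maze.sense(dir=north)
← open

→ stack.push(x=north)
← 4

→ maze.move(dir=north)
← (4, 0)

→ maze.sense(dir=east)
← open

→ stack.push(x=east)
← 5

→ maze.move(dir=east)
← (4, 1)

→ maze.sense(dir=east)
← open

→ stack.push(x=east)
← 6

→ maze.move(dir=east)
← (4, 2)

→ maze.sense(dir=east)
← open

→ stack.push(x=east)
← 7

→ maze.move(dir=east)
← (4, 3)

→ maze.sense(dir=east)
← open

→ stack.push(x=east)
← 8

→ maze.move(dir=east)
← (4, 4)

→ maze.sense(dir=east)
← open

→ stack.push(x=east)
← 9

→ maze.move(dir=east)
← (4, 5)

→ maze.sense(dir=south)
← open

→ stack.push(x=south)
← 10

→ maze.move(dir=south)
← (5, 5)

→ maze.sense(dir=south)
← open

→ stack.push(x=south)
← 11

→ maze.move(dir=south)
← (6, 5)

→ maze.sense(dir=west)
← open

→ stack.push(x=west)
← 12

→ maze.move(dir=west)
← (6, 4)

→ maze.sense(dir=west)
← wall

→ maze.sense(dir=north)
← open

→ stack.push(x=north)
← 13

→ maze.move(dir=north)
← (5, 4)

→ maze.sense(dir=west)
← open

→ stack.push(x=west)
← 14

→ maze.move(dir=west)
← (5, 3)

→ stack.pop()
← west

→ maze.move(dir=east)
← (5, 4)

→ stack.pop()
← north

→ maze.move(dir=south)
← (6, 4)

→ stack.pop()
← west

→ maze.move(dir=east)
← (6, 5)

→ stack.pop()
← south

→ maze.move(dir=north)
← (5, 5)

→ stack.pop()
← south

→ maze.move(dir=north)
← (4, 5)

→ maze.sense(dir=north)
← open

→ stack.push(x=north)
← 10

→ maze.move(dir=north)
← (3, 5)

→ maze.sense(dir=west)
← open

→ stack.push(x=west)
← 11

→ maze.move(dir=west)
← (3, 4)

→ maze.sense(dir=west)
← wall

→ maze.sense(dir=north)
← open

→ stack.push(x=north)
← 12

→ maze.move(dir=north)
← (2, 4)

→ maze.sense(dir=east)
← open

→ stack.push(x=east)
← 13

→ maze.move(dir=east)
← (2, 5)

→ maze.sense(dir=north)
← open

→ stack.push(x=north)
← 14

→ maze.move(dir=north)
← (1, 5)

→ maze.sense(dir=west)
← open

→ stack.push(x=west)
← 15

→ maze.move(dir=west)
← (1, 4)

→ maze.sense(dir=west)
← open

→ stack.push(x=west)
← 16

→ maze.move(dir=west)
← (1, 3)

→ maze.sense(dir=south)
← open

→ stack.push(x=south)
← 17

→ maze.move(dir=south)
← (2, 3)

→ maze.sense(dir=west)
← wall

→ stack.pop()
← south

→ maze.move(dir=north)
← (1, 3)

→ maze.sense(dir=west)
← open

→ stack.push(x=west)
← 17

→ maze.move(dir=west)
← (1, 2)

→ maze.sense(dir=west)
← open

→ stack.push(x=west)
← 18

→ maze.move(dir=west)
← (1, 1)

→ maze.sense(dir=south)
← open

→ stack.push(x=south)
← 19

→ maze.move(dir=south)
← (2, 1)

→ maze.sense(dir=south)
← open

→ stack.push(x=south)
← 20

→ maze.move(dir=south)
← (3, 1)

→ maze.sense(dir=east)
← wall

→ maze.sense(dir=west)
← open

→ stack.push(x=west)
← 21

→ maze.move(dir=west)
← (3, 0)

→ maze.sense(dir=north)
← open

→ stack.push(x=north)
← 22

→ maze.move(dir=north)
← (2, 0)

→ maze.sense(dir=north)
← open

→ stack.push(x=north)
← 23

→ maze.move(dir=north)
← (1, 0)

→ maze.sense(dir=north)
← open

→ stack.push(x=north)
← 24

→ maze.move(dir=north)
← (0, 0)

→ maze.sense(dir=east)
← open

→ stack.push(x=east)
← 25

→ maze.move(dir=east)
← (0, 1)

→ maze.sense(dir=east)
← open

→ stack.push(x=east)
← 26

→ maze.move(dir=east)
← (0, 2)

→ maze.sense(dir=east)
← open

→ stack.push(x=east)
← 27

→ maze.move(dir=east)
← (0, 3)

→ maze.sense(dir=east)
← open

→ stack.push(x=east)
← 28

→ maze.move(dir=east)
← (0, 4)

→ maze.sense(dir=east)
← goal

→ maze.move(dir=east)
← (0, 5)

Answer: (0, 5)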